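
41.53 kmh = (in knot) 22.42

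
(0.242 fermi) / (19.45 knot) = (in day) 2.799e-22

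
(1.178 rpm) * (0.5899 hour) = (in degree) 1.501e+04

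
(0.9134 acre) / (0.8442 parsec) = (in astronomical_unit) 9.485e-25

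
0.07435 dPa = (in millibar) 7.435e-05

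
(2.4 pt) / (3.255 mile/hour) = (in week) 9.621e-10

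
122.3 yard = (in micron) 1.118e+08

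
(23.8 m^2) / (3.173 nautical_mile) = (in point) 11.48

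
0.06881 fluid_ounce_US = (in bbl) 1.28e-05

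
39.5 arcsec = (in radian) 0.0001915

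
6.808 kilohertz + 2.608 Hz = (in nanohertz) 6.811e+12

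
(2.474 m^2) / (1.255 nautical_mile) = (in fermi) 1.064e+12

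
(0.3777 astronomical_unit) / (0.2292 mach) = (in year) 22.96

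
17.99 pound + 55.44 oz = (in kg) 9.732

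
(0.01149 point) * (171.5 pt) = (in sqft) 2.64e-06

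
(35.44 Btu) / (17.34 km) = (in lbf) 0.4848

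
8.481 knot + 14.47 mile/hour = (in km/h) 38.99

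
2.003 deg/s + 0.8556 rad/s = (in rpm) 8.504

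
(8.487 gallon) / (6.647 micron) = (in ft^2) 5.202e+04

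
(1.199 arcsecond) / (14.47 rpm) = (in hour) 1.066e-09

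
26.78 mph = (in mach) 0.03516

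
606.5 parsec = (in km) 1.871e+16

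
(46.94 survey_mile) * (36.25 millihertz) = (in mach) 8.042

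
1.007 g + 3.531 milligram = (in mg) 1011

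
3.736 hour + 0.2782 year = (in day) 101.7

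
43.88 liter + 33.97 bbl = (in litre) 5445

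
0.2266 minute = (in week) 2.248e-05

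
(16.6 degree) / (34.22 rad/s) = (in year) 2.685e-10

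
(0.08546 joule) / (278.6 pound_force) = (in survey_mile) 4.285e-08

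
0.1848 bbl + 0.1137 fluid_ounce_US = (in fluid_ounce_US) 993.6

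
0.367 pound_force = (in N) 1.632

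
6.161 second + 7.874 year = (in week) 410.6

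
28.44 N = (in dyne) 2.844e+06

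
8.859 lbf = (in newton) 39.41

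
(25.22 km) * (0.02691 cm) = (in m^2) 6.787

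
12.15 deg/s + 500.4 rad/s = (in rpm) 4780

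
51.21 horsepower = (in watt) 3.819e+04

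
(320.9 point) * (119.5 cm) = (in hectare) 1.353e-05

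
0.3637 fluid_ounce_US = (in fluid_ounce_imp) 0.3786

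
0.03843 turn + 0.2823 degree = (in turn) 0.03921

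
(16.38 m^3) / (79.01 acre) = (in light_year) 5.415e-21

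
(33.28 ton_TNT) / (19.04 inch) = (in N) 2.879e+11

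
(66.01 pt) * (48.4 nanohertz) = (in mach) 3.31e-12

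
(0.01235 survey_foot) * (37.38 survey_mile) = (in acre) 0.05596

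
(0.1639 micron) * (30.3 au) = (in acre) 183.6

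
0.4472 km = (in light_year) 4.727e-14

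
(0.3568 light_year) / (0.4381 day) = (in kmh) 3.21e+11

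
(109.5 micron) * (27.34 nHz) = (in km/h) 1.078e-11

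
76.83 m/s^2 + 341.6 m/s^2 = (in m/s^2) 418.4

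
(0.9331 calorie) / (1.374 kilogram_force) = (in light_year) 3.063e-17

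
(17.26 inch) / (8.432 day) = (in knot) 1.17e-06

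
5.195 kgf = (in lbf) 11.45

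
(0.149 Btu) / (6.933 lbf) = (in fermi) 5.097e+15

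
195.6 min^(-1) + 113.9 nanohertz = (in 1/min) 195.6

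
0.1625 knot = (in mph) 0.187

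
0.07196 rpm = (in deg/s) 0.4318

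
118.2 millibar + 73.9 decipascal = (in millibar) 118.3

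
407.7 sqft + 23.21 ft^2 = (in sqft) 430.9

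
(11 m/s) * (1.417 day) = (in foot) 4.418e+06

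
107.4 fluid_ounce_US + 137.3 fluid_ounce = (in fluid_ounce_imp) 254.7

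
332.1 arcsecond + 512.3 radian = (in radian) 512.3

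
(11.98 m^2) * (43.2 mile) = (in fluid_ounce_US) 2.816e+10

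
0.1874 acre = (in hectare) 0.07584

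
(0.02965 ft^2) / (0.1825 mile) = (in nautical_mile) 5.064e-09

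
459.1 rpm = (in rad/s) 48.08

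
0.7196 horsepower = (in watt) 536.6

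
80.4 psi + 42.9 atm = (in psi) 710.9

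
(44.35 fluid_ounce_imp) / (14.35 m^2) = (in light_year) 9.282e-21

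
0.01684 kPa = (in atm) 0.0001662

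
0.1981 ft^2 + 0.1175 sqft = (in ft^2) 0.3156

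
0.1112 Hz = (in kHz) 0.0001112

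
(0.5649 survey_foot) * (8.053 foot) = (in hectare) 4.226e-05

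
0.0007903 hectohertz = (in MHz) 7.903e-08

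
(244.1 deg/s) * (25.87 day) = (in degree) 5.456e+08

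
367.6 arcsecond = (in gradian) 0.1135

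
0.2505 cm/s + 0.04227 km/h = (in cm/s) 1.425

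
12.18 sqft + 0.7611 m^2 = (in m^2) 1.893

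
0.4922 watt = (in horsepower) 0.0006601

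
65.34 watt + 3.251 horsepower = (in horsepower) 3.339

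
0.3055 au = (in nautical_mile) 2.468e+07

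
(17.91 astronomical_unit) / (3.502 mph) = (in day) 1.981e+07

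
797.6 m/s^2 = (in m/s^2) 797.6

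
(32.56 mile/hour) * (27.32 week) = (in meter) 2.405e+08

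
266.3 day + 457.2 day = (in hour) 1.736e+04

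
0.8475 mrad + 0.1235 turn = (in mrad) 776.8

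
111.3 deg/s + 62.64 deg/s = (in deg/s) 173.9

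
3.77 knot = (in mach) 0.005696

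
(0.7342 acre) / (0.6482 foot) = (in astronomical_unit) 1.005e-07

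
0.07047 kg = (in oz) 2.486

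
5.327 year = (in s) 1.68e+08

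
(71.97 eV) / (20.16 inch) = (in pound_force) 5.062e-18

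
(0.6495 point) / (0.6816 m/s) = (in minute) 5.603e-06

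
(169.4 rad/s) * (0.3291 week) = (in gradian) 2.147e+09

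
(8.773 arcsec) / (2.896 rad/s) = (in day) 1.7e-10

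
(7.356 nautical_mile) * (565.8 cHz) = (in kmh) 2.775e+05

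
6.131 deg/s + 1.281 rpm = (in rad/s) 0.2412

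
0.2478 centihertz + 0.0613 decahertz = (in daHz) 0.06155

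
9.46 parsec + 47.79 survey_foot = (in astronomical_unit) 1.951e+06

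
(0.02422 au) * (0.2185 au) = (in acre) 2.927e+16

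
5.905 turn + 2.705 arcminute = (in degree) 2126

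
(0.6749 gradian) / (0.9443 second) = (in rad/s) 0.01123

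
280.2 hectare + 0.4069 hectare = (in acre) 693.4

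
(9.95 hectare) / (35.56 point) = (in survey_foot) 2.602e+07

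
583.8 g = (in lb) 1.287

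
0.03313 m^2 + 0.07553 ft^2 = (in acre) 9.921e-06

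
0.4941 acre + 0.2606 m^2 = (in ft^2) 2.153e+04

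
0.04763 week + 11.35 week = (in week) 11.4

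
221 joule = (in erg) 2.21e+09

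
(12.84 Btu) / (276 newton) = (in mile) 0.0305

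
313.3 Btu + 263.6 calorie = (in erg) 3.317e+12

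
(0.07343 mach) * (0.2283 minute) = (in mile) 0.2128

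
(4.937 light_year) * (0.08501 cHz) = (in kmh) 1.429e+14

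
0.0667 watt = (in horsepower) 8.945e-05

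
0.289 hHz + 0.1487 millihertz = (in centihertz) 2890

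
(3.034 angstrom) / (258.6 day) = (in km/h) 4.889e-17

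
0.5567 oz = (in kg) 0.01578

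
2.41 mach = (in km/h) 2954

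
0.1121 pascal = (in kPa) 0.0001121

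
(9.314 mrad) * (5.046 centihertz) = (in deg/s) 0.02693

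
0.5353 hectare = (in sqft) 5.762e+04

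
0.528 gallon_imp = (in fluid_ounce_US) 81.16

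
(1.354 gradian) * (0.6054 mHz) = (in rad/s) 1.288e-05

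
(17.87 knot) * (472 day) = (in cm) 3.749e+10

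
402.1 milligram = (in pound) 0.0008865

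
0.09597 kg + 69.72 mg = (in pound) 0.2117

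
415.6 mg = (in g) 0.4156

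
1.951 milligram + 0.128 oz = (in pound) 0.008004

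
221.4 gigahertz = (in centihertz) 2.214e+13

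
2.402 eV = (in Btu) 3.648e-22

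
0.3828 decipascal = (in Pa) 0.03828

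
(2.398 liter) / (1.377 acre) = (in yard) 4.706e-07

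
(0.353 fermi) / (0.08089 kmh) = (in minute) 2.618e-16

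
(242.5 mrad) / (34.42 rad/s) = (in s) 0.007045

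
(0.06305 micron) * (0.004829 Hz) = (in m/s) 3.045e-10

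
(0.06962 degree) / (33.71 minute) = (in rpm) 5.737e-06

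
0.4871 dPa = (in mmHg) 0.0003654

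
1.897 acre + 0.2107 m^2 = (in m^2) 7677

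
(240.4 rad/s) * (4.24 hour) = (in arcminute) 1.261e+10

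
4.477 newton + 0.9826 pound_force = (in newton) 8.848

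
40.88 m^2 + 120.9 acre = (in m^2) 4.893e+05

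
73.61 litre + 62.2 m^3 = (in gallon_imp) 1.37e+04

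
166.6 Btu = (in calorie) 4.201e+04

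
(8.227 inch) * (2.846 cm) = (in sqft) 0.06401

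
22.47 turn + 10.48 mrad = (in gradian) 8989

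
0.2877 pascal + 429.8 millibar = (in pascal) 4.298e+04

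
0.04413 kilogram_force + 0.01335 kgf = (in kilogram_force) 0.05748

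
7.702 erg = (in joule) 7.702e-07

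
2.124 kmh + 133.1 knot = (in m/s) 69.06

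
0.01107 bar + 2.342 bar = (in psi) 34.13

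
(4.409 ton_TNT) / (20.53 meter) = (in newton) 8.986e+08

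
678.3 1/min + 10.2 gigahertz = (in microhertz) 1.02e+16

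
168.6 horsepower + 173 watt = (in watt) 1.259e+05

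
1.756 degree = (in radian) 0.03065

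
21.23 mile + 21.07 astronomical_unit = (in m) 3.152e+12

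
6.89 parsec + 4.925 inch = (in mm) 2.126e+20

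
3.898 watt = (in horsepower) 0.005227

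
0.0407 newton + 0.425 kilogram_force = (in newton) 4.209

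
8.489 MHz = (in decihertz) 8.489e+07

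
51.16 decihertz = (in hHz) 0.05116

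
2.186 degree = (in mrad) 38.15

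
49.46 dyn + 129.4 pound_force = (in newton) 575.6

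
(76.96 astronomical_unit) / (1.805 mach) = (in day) 2.168e+05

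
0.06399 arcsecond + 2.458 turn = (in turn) 2.458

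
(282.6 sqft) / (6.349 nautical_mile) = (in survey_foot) 0.007326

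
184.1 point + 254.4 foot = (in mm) 7.761e+04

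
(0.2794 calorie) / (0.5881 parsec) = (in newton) 6.442e-17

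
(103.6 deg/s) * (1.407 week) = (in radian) 1.539e+06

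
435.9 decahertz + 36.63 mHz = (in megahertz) 0.004359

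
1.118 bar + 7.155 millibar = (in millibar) 1125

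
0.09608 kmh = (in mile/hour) 0.0597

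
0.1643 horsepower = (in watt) 122.5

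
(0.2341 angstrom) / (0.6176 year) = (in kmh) 4.327e-18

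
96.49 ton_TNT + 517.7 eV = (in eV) 2.52e+30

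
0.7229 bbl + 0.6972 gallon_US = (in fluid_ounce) 3976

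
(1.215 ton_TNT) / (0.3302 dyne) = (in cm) 1.54e+17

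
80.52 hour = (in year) 0.009192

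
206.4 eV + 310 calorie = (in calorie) 310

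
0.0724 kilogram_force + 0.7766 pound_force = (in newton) 4.164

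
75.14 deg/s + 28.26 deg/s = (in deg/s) 103.4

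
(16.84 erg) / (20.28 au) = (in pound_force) 1.248e-19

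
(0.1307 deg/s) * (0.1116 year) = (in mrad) 8.028e+06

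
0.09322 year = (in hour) 816.6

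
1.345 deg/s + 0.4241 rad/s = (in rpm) 4.274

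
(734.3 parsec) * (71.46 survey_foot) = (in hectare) 4.935e+16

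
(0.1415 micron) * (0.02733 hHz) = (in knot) 7.517e-07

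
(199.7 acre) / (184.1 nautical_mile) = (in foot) 7.777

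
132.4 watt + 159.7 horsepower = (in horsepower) 159.9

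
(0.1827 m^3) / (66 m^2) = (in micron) 2768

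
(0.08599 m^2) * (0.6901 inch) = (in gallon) 0.3982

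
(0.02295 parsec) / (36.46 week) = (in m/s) 3.211e+07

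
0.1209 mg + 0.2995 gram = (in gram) 0.2996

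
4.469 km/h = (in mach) 0.003646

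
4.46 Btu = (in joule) 4706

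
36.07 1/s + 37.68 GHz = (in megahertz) 3.768e+04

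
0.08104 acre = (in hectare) 0.0328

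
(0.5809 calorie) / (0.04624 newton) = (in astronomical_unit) 3.514e-10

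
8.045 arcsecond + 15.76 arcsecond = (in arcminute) 0.3967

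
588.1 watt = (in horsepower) 0.7887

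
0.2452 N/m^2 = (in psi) 3.556e-05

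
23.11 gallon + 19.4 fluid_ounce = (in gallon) 23.26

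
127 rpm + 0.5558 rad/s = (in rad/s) 13.86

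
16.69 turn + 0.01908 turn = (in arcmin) 3.609e+05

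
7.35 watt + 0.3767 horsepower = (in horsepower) 0.3866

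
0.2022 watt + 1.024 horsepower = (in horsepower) 1.024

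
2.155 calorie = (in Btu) 0.008546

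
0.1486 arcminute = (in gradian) 0.002752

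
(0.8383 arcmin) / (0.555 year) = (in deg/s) 7.983e-10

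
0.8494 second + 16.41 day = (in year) 0.04496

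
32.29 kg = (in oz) 1139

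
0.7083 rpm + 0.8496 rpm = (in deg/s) 9.347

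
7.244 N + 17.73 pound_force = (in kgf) 8.781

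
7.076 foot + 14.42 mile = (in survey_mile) 14.42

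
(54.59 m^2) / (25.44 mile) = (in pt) 3.78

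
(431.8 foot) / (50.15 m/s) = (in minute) 0.04374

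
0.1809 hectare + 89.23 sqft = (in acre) 0.4491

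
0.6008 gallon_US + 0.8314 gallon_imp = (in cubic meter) 0.006054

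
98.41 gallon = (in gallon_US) 98.41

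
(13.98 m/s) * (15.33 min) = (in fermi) 1.286e+19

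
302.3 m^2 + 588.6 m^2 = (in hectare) 0.08909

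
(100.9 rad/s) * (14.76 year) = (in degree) 2.691e+12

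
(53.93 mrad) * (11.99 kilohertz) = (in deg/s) 3.705e+04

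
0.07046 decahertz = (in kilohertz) 0.0007046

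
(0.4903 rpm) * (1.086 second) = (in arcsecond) 1.15e+04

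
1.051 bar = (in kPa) 105.1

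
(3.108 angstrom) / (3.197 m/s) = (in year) 3.083e-18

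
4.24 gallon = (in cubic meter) 0.01605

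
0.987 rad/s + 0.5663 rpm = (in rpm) 9.991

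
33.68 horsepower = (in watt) 2.512e+04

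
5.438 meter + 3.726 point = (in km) 0.005439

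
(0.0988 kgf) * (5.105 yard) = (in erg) 4.523e+07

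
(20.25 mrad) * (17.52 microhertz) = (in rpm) 3.388e-06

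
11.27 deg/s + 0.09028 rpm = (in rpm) 1.969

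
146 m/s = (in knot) 283.8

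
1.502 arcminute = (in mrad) 0.4369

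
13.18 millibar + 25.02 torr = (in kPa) 4.654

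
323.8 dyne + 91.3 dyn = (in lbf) 0.0009332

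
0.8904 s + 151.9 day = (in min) 2.187e+05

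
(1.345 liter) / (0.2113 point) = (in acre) 0.004459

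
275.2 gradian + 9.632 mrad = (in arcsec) 8.936e+05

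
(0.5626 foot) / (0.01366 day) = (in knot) 0.0002824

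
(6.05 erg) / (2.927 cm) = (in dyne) 2.067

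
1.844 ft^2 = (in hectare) 1.713e-05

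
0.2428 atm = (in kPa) 24.6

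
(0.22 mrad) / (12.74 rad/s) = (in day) 1.999e-10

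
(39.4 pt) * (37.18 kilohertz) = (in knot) 1005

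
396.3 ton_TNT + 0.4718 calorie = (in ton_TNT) 396.3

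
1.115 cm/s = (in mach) 3.275e-05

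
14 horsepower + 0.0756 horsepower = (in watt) 1.05e+04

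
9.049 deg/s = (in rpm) 1.508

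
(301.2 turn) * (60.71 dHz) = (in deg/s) 6.583e+05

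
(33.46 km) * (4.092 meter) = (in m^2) 1.369e+05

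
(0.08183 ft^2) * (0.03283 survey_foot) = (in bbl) 0.0004785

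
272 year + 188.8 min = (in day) 9.928e+04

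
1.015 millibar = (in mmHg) 0.7613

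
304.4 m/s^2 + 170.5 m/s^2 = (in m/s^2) 474.9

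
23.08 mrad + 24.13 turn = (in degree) 8688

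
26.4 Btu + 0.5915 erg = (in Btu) 26.4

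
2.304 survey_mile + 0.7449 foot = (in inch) 1.46e+05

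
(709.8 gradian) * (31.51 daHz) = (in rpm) 3.355e+04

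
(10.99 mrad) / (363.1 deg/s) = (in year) 5.499e-11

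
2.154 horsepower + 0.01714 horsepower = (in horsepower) 2.171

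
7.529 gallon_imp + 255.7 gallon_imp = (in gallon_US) 316.1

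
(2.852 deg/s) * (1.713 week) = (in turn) 8208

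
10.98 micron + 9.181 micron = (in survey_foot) 6.614e-05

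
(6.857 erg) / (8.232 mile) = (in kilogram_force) 5.278e-12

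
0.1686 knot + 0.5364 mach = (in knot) 355.2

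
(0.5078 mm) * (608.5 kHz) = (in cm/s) 3.09e+04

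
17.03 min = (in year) 3.24e-05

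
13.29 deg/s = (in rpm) 2.215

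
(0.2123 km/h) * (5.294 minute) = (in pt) 5.31e+04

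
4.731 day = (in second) 4.088e+05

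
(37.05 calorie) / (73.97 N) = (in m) 2.096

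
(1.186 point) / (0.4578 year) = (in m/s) 2.898e-11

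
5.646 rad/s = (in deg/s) 323.5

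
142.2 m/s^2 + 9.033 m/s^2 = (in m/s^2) 151.2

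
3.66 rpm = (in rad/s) 0.3833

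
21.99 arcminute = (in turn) 0.001018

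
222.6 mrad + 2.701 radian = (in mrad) 2924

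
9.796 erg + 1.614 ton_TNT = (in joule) 6.753e+09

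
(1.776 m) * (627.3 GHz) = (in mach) 3.272e+09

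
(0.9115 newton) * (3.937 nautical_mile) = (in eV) 4.148e+22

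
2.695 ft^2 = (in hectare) 2.504e-05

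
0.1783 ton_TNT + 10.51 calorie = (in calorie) 1.783e+08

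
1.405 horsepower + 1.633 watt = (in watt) 1049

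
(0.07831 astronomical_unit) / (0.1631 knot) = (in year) 4427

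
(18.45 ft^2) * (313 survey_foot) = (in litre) 1.635e+05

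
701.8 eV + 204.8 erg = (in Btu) 1.941e-08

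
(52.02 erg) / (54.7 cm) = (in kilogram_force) 9.698e-07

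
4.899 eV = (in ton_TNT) 1.876e-28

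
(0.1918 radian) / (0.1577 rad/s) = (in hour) 0.0003378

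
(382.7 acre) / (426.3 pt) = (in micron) 1.03e+13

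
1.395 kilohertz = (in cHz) 1.395e+05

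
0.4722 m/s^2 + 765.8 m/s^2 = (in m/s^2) 766.3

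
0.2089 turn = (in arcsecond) 2.707e+05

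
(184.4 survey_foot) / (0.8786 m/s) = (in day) 0.0007404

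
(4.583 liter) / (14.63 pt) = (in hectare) 8.88e-05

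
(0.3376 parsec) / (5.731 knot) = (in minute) 5.889e+13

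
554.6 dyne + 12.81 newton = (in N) 12.82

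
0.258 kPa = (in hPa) 2.58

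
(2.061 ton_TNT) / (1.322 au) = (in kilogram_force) 0.004446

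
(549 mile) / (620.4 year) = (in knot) 8.778e-05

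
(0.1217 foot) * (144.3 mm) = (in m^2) 0.005353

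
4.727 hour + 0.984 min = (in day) 0.1976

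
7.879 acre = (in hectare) 3.189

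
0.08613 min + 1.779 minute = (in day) 0.001295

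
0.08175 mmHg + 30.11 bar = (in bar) 30.11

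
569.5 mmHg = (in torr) 569.5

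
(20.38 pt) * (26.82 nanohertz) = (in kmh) 6.942e-10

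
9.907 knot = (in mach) 0.01497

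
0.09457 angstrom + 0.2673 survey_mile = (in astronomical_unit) 2.876e-09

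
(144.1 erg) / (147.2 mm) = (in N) 9.789e-05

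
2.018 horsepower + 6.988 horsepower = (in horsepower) 9.006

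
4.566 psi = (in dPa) 3.148e+05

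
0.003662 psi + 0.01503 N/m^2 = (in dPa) 252.6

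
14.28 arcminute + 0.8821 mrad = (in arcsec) 1039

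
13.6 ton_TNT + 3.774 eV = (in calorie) 1.36e+10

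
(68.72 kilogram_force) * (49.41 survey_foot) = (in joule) 1.015e+04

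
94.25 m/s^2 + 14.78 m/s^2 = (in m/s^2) 109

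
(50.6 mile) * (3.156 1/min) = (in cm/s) 4.283e+05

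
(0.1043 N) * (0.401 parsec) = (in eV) 8.055e+33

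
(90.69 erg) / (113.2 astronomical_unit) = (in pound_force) 1.204e-19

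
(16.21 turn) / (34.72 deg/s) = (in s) 168.1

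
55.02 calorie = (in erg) 2.302e+09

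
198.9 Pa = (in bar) 0.001989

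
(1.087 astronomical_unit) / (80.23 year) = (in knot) 124.9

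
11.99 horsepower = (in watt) 8941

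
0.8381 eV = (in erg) 1.343e-12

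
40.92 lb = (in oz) 654.7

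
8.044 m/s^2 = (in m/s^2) 8.044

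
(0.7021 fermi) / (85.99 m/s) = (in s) 8.165e-18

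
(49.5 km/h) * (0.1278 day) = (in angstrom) 1.518e+15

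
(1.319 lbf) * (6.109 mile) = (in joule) 5.768e+04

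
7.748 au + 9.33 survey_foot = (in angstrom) 1.159e+22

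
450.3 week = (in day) 3152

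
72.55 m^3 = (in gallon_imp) 1.596e+04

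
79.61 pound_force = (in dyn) 3.541e+07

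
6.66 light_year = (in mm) 6.301e+19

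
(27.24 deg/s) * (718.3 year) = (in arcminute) 3.702e+13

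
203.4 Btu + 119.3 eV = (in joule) 2.146e+05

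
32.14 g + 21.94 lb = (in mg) 9.984e+06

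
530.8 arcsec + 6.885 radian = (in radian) 6.888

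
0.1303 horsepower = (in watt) 97.16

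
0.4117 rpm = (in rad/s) 0.04311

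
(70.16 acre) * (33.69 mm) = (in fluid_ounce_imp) 3.367e+08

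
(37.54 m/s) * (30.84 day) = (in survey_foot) 3.282e+08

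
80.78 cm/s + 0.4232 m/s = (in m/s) 1.231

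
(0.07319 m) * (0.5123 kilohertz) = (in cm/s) 3750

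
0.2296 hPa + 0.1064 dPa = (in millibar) 0.2297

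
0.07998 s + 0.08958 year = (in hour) 784.7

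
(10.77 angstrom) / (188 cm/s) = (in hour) 1.591e-13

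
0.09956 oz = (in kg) 0.002822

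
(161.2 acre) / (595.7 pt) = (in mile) 1929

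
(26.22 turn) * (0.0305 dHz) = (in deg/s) 28.79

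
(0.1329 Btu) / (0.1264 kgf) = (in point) 3.207e+05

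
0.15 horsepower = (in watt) 111.9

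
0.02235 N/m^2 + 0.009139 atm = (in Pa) 926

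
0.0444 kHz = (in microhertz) 4.44e+07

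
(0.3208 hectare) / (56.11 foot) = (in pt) 5.317e+05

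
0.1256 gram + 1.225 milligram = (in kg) 0.0001268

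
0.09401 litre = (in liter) 0.09401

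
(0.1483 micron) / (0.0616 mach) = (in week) 1.169e-14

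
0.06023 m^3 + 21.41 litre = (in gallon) 21.57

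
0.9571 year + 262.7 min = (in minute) 5.033e+05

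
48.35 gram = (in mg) 4.835e+04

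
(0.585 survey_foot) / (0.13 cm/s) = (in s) 137.2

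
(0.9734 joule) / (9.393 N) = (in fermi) 1.036e+14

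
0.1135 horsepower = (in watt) 84.64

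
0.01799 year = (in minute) 9456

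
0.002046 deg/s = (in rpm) 0.000341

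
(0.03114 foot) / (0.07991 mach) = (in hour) 9.69e-08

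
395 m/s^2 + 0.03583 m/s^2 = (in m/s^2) 395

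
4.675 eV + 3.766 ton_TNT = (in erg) 1.576e+17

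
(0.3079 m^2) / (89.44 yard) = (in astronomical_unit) 2.517e-14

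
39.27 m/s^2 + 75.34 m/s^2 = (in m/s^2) 114.6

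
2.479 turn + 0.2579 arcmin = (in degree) 892.4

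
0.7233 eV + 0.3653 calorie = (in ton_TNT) 3.653e-10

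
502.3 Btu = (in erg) 5.3e+12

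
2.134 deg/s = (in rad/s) 0.03725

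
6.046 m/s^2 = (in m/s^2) 6.046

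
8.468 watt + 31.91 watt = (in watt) 40.38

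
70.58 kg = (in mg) 7.058e+07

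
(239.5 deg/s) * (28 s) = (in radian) 117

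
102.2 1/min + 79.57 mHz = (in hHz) 0.01783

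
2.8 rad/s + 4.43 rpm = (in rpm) 31.17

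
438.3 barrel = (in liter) 6.968e+04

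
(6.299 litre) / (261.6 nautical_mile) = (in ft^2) 1.399e-07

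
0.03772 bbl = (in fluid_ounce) 202.8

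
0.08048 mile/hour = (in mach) 0.0001057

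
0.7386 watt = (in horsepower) 0.0009905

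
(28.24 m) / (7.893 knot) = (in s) 6.955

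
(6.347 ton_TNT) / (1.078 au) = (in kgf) 0.01679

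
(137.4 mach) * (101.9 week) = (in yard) 3.153e+12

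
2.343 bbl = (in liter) 372.5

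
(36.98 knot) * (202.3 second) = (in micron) 3.849e+09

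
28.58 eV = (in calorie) 1.094e-18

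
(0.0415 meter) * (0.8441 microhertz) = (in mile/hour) 7.836e-08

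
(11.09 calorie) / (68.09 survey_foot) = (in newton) 2.236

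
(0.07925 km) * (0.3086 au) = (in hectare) 3.659e+08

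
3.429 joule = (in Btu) 0.00325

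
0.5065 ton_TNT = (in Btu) 2.009e+06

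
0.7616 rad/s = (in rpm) 7.273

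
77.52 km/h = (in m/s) 21.53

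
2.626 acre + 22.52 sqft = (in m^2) 1.063e+04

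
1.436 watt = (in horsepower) 0.001926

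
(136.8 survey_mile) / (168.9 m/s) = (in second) 1303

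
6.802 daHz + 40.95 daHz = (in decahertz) 47.75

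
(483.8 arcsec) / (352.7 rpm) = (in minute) 1.058e-06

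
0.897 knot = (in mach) 0.001355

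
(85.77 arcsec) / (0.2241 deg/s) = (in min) 0.001772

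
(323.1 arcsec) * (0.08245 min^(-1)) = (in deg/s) 0.0001233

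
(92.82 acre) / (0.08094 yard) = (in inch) 1.998e+08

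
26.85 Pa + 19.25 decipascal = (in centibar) 0.02878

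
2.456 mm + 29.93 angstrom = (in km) 2.456e-06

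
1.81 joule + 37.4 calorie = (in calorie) 37.83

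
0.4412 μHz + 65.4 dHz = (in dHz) 65.4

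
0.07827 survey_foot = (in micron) 2.386e+04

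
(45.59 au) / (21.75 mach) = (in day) 1.066e+04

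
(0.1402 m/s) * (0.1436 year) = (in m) 6.349e+05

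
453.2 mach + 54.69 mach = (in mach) 507.9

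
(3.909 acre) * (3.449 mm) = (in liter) 5.456e+04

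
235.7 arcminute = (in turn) 0.01091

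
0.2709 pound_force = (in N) 1.205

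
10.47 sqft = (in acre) 0.0002404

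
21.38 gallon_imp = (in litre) 97.2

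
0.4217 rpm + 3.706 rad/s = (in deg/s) 214.9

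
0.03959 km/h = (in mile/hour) 0.0246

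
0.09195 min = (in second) 5.517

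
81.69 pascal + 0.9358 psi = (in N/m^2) 6534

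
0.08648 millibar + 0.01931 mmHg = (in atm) 0.0001108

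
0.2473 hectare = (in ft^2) 2.662e+04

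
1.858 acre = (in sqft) 8.093e+04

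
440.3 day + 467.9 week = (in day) 3716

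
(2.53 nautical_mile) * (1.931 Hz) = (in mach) 26.57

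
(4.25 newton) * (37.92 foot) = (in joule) 49.12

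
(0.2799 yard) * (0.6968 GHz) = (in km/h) 6.42e+08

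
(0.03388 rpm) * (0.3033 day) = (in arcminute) 3.196e+05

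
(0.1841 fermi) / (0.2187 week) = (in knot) 2.706e-21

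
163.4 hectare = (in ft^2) 1.759e+07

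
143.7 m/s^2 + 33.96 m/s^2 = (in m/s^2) 177.7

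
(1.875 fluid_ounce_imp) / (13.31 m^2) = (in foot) 1.313e-05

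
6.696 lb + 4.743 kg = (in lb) 17.15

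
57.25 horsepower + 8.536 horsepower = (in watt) 4.906e+04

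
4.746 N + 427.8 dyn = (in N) 4.75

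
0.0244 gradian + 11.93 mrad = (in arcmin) 42.33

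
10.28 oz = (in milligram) 2.914e+05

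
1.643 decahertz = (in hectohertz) 0.1643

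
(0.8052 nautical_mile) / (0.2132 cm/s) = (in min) 1.166e+04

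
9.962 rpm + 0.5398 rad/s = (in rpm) 15.12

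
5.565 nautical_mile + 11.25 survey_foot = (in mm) 1.031e+07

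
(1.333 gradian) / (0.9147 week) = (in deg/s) 2.169e-06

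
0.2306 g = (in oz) 0.008134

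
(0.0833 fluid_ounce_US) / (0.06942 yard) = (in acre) 9.59e-09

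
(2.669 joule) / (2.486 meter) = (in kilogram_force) 0.1095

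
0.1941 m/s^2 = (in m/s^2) 0.1941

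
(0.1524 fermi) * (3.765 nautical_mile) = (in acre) 2.626e-16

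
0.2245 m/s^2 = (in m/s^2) 0.2245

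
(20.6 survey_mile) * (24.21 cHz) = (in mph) 1.795e+04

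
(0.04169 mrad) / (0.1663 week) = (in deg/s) 2.375e-08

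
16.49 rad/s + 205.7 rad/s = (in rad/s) 222.2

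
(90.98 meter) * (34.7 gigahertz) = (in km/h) 1.137e+13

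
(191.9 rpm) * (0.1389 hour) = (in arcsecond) 2.073e+09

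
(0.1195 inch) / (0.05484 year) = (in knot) 3.412e-09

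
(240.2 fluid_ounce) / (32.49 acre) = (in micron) 0.05403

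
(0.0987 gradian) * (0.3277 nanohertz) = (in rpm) 4.852e-12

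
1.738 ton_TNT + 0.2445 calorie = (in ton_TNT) 1.738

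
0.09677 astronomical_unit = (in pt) 4.104e+13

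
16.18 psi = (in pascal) 1.116e+05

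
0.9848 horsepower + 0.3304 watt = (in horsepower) 0.9852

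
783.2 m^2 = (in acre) 0.1935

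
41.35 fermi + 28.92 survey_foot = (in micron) 8.815e+06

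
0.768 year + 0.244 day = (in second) 2.424e+07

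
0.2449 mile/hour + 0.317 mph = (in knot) 0.4883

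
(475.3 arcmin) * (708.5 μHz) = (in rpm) 0.0009354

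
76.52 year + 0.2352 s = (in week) 3990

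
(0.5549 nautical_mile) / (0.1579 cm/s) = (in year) 0.02064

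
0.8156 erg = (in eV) 5.091e+11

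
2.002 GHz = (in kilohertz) 2.002e+06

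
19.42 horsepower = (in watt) 1.448e+04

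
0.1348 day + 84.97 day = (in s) 7.353e+06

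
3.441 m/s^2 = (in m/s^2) 3.441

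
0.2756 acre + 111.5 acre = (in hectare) 45.23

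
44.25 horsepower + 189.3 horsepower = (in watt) 1.742e+05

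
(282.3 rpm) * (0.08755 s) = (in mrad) 2588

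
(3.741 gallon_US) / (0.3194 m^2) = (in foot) 0.1455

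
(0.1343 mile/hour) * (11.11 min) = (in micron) 4.002e+07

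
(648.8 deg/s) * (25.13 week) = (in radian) 1.721e+08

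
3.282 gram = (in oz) 0.1158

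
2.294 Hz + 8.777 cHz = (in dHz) 23.82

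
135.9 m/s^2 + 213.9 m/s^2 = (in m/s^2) 349.8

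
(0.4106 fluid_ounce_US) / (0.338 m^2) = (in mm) 0.03593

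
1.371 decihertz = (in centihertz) 13.71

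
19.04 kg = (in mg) 1.904e+07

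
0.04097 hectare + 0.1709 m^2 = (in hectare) 0.04099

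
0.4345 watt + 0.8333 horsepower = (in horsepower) 0.8339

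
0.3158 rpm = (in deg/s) 1.895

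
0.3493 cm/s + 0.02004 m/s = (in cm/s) 2.353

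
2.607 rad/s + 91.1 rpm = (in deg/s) 696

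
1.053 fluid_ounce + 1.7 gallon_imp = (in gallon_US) 2.05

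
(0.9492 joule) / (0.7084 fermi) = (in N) 1.34e+15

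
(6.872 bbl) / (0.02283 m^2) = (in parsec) 1.551e-15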